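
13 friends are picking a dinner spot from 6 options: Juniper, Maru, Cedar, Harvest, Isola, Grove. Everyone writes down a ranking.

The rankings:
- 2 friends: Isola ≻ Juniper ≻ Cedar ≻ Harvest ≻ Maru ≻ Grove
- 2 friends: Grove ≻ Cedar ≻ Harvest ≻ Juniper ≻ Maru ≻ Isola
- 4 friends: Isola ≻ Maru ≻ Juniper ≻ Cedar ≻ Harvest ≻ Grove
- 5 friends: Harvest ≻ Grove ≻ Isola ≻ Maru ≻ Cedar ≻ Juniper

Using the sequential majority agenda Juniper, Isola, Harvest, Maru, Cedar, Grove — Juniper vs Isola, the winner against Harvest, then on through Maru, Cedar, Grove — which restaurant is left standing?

Grove

Round 1: Juniper vs Isola — 2–11, Isola advances.
Round 2: Isola vs Harvest — 6–7, Harvest advances.
Round 3: Harvest vs Maru — 9–4, Harvest advances.
Round 4: Harvest vs Cedar — 5–8, Cedar advances.
Round 5: Cedar vs Grove — 6–7, Grove advances.
Grove survives the agenda.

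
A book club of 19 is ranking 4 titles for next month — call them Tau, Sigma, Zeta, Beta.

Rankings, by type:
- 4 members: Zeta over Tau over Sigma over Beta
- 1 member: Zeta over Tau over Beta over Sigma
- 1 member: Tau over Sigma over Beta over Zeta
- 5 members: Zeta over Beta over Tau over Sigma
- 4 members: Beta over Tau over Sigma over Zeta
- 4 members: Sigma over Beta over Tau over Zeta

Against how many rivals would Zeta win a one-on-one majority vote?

Zeta against each rival (19 members):
Zeta vs Tau: Zeta is ranked higher on 4+1+5 = 10 ballots, Tau on 9. Zeta wins 10–9.
Zeta vs Sigma: Zeta is ranked higher on 4+1+5 = 10 ballots, Sigma on 9. Zeta wins 10–9.
Zeta vs Beta: Zeta wins 10–9.
Zeta beats Tau, Sigma, Beta — 3 pairwise wins.

3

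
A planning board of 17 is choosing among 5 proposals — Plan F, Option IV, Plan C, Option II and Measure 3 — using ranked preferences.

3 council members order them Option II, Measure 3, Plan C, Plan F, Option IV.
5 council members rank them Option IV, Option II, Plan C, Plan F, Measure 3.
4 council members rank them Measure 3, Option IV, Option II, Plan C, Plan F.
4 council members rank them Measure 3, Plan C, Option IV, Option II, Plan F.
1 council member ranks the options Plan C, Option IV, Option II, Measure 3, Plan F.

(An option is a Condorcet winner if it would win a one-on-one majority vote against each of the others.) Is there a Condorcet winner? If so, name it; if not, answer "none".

Check each pair by majority over 17 ballots:
Plan F vs Option IV: Plan F preferred on 3 ballots; Option IV wins 14–3.
Plan F vs Plan C: Plan F is ranked higher on 0 ballots, Plan C on 17. Plan C wins 17–0.
Plan F vs Option II: 0 to 17, Option II.
Plan F vs Measure 3: 5 for Plan F, 12 for Measure 3 — Measure 3 by 12–5.
Option IV vs Plan C: Option IV is ranked higher on 5+4 = 9 ballots, Plan C on 8. Option IV wins 9–8.
Option IV vs Option II: 5+4+4+1 = 14 for Option IV, 3 for Option II — Option IV by 14–3.
Option IV vs Measure 3: 6 to 11, Measure 3.
Plan C vs Option II: 5 to 12, Option II.
Plan C vs Measure 3: 5+1 = 6 for Plan C, 11 for Measure 3 — Measure 3 by 11–6.
Option II vs Measure 3: 3+5+1 = 9 for Option II, 8 for Measure 3 — Option II by 9–8.
Every option loses at least once (Plan F loses to Option IV; Option IV loses to Measure 3; Plan C loses to Option IV; Option II loses to Option IV; Measure 3 loses to Option II). The majority relation contains the cycle Option IV → Option II → Measure 3 → Option IV, so there is no Condorcet winner.

none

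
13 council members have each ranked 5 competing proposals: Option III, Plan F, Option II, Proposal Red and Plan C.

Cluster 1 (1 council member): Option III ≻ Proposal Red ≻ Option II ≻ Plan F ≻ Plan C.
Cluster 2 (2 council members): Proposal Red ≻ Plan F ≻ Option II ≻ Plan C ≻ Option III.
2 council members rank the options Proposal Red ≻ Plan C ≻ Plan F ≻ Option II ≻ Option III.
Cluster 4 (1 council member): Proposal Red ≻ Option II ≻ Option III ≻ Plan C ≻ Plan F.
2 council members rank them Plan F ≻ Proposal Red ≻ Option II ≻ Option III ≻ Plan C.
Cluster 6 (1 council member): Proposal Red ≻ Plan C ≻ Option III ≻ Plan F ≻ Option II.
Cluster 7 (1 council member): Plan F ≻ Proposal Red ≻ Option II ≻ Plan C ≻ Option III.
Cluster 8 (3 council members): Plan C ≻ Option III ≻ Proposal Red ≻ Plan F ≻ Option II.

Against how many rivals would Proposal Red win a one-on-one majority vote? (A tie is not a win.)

4

Proposal Red against each rival (13 council members):
Proposal Red vs Option III: 9 to 4, Proposal Red.
Proposal Red vs Plan F: Proposal Red is ranked higher on 1+2+2+1+1+3 = 10 ballots, Plan F on 3. Proposal Red wins 10–3.
Proposal Red–Option II: Proposal Red 13–0.
Proposal Red vs Plan C: 10 for Proposal Red, 3 for Plan C — Proposal Red by 10–3.
Proposal Red beats Option III, Plan F, Option II, Plan C — 4 pairwise wins.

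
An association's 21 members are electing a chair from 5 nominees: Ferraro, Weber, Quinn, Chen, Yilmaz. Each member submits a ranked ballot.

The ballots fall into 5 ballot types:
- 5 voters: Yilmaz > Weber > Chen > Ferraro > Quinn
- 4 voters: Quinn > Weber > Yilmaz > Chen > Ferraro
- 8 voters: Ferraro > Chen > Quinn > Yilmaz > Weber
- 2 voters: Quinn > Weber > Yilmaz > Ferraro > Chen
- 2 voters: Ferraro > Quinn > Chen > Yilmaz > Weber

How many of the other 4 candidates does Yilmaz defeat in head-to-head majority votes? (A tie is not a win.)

3

Yilmaz against each rival (21 voters):
Yilmaz vs Ferraro: Yilmaz wins 11–10.
Yilmaz vs Weber: 15 to 6, Yilmaz.
Yilmaz–Quinn: Quinn 16–5.
Yilmaz vs Chen: Yilmaz, 11–10.
Yilmaz beats Ferraro, Weber, Chen; loses to Quinn — 3 pairwise wins.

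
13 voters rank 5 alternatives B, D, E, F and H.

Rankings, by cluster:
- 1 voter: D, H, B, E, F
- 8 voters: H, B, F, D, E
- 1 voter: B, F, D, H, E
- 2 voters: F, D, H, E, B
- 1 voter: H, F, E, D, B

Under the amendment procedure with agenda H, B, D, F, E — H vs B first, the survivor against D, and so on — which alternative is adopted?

Round 1: H vs B — 12–1, H advances.
Round 2: H vs D — 9–4, H advances.
Round 3: H vs F — 10–3, H advances.
Round 4: H vs E — 13–0, H advances.
The agenda winner is H.

H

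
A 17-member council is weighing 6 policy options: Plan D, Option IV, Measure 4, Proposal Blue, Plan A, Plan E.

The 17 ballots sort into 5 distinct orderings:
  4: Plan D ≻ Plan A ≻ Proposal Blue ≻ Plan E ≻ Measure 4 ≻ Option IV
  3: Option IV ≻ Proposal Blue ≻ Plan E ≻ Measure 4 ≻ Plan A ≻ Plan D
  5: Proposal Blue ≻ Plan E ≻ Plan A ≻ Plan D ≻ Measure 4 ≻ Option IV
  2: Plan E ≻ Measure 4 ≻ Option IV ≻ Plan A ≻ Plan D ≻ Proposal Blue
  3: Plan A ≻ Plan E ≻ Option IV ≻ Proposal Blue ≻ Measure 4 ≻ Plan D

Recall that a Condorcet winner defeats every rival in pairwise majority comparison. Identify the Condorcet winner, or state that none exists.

none

Pairwise majorities:
Plan D vs Option IV: Plan D wins 9–8.
Plan D vs Measure 4: Plan D, 9–8.
Plan D vs Proposal Blue: Proposal Blue, 11–6.
Plan D vs Plan A: Plan A wins 13–4.
Plan D–Plan E: Plan E 13–4.
Option IV vs Measure 4: Measure 4, 11–6.
Option IV vs Proposal Blue: Proposal Blue wins 9–8.
Option IV vs Plan A: Plan A wins 12–5.
Option IV vs Plan E: Plan E wins 14–3.
Measure 4 vs Proposal Blue: Proposal Blue, 15–2.
Measure 4 vs Plan A: Plan A wins 12–5.
Measure 4 vs Plan E: Plan E wins 17–0.
Proposal Blue–Plan A: Plan A 9–8.
Proposal Blue–Plan E: Proposal Blue 12–5.
Plan A–Plan E: Plan E 10–7.
Every option loses at least once (Plan D loses to Proposal Blue; Option IV loses to Plan D; Measure 4 loses to Plan D; Proposal Blue loses to Plan A; Plan A loses to Plan E; Plan E loses to Proposal Blue). The majority relation contains the cycle Proposal Blue beats Plan E beats Plan A beats Proposal Blue, so there is no Condorcet winner.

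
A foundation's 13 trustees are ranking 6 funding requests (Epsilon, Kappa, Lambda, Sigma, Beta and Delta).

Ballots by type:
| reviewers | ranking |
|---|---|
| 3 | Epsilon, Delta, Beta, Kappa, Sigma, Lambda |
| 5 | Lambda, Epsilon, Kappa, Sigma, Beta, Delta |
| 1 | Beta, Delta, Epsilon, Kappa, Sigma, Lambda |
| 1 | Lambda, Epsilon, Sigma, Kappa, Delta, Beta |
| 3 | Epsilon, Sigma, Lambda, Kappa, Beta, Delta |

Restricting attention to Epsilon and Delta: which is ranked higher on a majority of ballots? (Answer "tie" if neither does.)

Epsilon

Ballots ranking Epsilon above Delta: 3 + 5 + 1 + 3 = 12.
Ballots ranking Delta above Epsilon: 13 − 12 = 1.
Epsilon wins the head-to-head 12–1.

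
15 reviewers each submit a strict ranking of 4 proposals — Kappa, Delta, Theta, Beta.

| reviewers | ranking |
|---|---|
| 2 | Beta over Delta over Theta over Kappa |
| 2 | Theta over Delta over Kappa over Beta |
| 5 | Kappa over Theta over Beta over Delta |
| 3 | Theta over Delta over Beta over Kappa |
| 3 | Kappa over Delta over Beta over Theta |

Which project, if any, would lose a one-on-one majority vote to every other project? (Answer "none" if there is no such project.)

Beta

Head-to-head results (15 reviewers):
Kappa vs Delta: 8 to 7, Kappa.
Kappa vs Theta: Kappa is ranked higher on 5+3 = 8 ballots, Theta on 7. Kappa wins 8–7.
Kappa vs Beta: 2+5+3 = 10 for Kappa, 5 for Beta — Kappa by 10–5.
Delta vs Theta: Delta is ranked higher on 2+3 = 5 ballots, Theta on 10. Theta wins 10–5.
Delta vs Beta: Delta wins 8–7.
Theta–Beta: Theta 10–5.
Only Beta has no wins; Beta is the Condorcet loser.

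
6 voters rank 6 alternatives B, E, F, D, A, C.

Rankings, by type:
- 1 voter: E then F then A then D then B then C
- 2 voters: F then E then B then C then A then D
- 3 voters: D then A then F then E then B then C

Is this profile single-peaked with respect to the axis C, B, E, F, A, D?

Axis positions: C=1, B=2, E=3, F=4, A=5, D=6.
Type 1 (peak E at position 3): ranking walks positions 3-4-5-6-2-1, expanding outward from the peak — single-peaked.
Type 2 (peak F at position 4): ranking walks positions 4-3-2-1-5-6, expanding outward from the peak — single-peaked.
Type 3 (peak D at position 6): ranking walks positions 6-5-4-3-2-1, expanding outward from the peak — single-peaked.
Every ranking is single-peaked on this axis.

yes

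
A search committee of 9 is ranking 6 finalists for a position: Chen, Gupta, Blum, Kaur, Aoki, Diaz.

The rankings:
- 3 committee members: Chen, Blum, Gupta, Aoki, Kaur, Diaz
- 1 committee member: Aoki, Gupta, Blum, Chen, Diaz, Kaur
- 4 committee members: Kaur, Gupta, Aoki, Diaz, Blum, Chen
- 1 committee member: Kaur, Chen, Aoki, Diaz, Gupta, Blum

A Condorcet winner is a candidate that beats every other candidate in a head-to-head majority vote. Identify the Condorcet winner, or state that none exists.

Kaur

Head-to-head results (9 committee members):
Chen vs Gupta: Chen preferred on 3+1 = 4 ballots; Gupta wins 5–4.
Chen vs Blum: Chen preferred on 3+1 = 4 ballots; Blum wins 5–4.
Chen vs Kaur: Chen preferred on 3+1 = 4 ballots; Kaur wins 5–4.
Chen vs Aoki: Chen preferred on 3+1 = 4 ballots; Aoki wins 5–4.
Chen vs Diaz: Chen preferred on 3+1+1 = 5 ballots; Chen wins 5–4.
Gupta vs Blum: Gupta preferred on 1+4+1 = 6 ballots; Gupta wins 6–3.
Gupta vs Kaur: 3+1 = 4 for Gupta, 5 for Kaur — Kaur by 5–4.
Gupta vs Aoki: Gupta is ranked higher on 3+4 = 7 ballots, Aoki on 2. Gupta wins 7–2.
Gupta vs Diaz: Gupta preferred on 3+1+4 = 8 ballots; Gupta wins 8–1.
Blum vs Kaur: Blum is ranked higher on 3+1 = 4 ballots, Kaur on 5. Kaur wins 5–4.
Blum vs Aoki: 3 to 6, Aoki.
Blum vs Diaz: Blum is ranked higher on 3+1 = 4 ballots, Diaz on 5. Diaz wins 5–4.
Kaur vs Aoki: 5 to 4, Kaur.
Kaur vs Diaz: 8 to 1, Kaur.
Aoki vs Diaz: 3+1+4+1 = 9 for Aoki, 0 for Diaz — Aoki by 9–0.
Kaur wins every pairwise contest, so Kaur is the Condorcet winner.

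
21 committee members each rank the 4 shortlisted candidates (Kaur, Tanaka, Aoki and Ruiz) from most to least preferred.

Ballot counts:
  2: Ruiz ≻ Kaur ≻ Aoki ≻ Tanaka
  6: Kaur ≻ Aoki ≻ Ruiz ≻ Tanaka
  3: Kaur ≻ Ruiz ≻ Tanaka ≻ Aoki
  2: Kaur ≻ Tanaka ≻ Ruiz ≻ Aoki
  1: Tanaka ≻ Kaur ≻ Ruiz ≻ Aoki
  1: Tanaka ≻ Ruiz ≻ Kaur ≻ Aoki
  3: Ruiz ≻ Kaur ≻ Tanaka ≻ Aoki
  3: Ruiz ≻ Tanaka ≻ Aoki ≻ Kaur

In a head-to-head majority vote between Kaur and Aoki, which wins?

Ballots ranking Kaur above Aoki: 2 + 6 + 3 + 2 + 1 + 1 + 3 = 18.
Ballots ranking Aoki above Kaur: 21 − 18 = 3.
Kaur wins the head-to-head 18–3.

Kaur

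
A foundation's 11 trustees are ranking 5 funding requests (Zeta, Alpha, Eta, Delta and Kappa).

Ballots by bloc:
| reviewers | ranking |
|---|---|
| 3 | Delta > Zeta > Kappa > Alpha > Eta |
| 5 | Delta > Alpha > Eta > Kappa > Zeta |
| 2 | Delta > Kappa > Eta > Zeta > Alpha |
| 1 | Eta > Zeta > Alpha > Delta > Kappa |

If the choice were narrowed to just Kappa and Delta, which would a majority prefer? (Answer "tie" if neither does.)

No ballot ranks Kappa above Delta: 0.
Ballots ranking Delta above Kappa: 11 − 0 = 11.
Delta wins the head-to-head 11–0.

Delta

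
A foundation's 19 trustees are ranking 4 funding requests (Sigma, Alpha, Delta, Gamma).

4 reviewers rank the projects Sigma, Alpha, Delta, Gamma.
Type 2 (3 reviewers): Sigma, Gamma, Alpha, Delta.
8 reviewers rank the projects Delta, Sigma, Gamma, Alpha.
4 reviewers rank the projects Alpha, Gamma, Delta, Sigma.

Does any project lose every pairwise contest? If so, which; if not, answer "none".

none

Head-to-head results (19 reviewers):
Sigma–Alpha: Sigma 15–4.
Sigma vs Delta: Delta wins 12–7.
Sigma–Gamma: Sigma 15–4.
Alpha vs Delta: Alpha, 11–8.
Alpha vs Gamma: Alpha preferred on 4+4 = 8 ballots; Gamma wins 11–8.
Delta vs Gamma: 4+8 = 12 for Delta, 7 for Gamma — Delta by 12–7.
Each project has at least one pairwise win (Sigma beats Alpha; Alpha beats Delta; Delta beats Sigma; Gamma beats Alpha) — no Condorcet loser.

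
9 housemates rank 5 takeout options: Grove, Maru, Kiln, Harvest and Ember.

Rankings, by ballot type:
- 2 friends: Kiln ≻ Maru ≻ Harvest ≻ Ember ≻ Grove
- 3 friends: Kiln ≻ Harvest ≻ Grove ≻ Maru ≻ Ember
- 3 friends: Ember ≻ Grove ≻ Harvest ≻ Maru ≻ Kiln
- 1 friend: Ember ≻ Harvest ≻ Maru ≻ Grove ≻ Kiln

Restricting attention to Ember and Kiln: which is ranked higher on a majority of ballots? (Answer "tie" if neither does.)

Kiln

Ballots ranking Ember above Kiln: 3 + 1 = 4.
Ballots ranking Kiln above Ember: 9 − 4 = 5.
Kiln wins the head-to-head 5–4.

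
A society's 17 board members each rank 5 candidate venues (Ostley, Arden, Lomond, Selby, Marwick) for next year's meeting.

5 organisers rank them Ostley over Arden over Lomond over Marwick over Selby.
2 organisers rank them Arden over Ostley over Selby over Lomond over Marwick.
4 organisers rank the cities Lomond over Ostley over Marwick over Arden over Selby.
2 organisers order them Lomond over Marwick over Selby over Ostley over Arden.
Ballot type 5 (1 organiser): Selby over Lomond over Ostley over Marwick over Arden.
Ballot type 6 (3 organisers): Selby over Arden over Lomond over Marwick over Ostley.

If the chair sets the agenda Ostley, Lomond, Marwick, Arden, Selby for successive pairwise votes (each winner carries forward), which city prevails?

Arden

Round 1: Ostley vs Lomond — 7–10, Lomond advances.
Round 2: Lomond vs Marwick — 17–0, Lomond advances.
Round 3: Lomond vs Arden — 7–10, Arden advances.
Round 4: Arden vs Selby — 11–6, Arden advances.
The agenda winner is Arden.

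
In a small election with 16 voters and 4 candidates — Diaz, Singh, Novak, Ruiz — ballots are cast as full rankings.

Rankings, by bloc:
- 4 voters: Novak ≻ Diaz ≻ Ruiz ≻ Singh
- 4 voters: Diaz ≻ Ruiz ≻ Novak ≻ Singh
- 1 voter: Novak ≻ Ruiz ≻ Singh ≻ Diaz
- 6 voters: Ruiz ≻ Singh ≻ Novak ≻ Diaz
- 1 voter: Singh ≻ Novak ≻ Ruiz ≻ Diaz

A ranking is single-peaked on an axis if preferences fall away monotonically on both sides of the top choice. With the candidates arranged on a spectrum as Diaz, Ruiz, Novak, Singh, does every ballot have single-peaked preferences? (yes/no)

Axis positions: Diaz=1, Ruiz=2, Novak=3, Singh=4.
Bloc 1: ranking walks positions 3-1-2-4; Diaz is ranked above Ruiz even though Ruiz lies between Diaz and the peak Novak on the axis — preferences dip and rise again. Not single-peaked.
Bloc 2 (peak Diaz at position 1): ranking walks positions 1-2-3-4, expanding outward from the peak — single-peaked.
Bloc 3 (peak Novak at position 3): ranking walks positions 3-2-4-1, expanding outward from the peak — single-peaked.
Bloc 4: ranking walks positions 2-4-3-1; Singh is ranked above Novak even though Novak lies between Singh and the peak Ruiz on the axis — preferences dip and rise again. Not single-peaked.
Bloc 5 (peak Singh at position 4): ranking walks positions 4-3-2-1, expanding outward from the peak — single-peaked.
Bloc 1 violates single-peakedness, so the profile is not single-peaked on this axis.

no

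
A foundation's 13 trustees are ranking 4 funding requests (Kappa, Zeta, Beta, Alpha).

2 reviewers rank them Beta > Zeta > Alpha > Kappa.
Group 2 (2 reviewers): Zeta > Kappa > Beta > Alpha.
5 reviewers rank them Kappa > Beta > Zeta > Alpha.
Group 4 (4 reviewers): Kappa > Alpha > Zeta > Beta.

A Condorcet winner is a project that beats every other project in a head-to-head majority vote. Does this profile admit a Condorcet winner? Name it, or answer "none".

Pairwise majorities:
Kappa vs Zeta: 5+4 = 9 for Kappa, 4 for Zeta — Kappa by 9–4.
Kappa vs Beta: 2+5+4 = 11 for Kappa, 2 for Beta — Kappa by 11–2.
Kappa vs Alpha: Kappa is ranked higher on 2+5+4 = 11 ballots, Alpha on 2. Kappa wins 11–2.
Zeta vs Beta: 2+4 = 6 for Zeta, 7 for Beta — Beta by 7–6.
Zeta vs Alpha: Zeta is ranked higher on 2+2+5 = 9 ballots, Alpha on 4. Zeta wins 9–4.
Beta vs Alpha: 2+2+5 = 9 for Beta, 4 for Alpha — Beta by 9–4.
Only Kappa has no losses; Kappa is the Condorcet winner.

Kappa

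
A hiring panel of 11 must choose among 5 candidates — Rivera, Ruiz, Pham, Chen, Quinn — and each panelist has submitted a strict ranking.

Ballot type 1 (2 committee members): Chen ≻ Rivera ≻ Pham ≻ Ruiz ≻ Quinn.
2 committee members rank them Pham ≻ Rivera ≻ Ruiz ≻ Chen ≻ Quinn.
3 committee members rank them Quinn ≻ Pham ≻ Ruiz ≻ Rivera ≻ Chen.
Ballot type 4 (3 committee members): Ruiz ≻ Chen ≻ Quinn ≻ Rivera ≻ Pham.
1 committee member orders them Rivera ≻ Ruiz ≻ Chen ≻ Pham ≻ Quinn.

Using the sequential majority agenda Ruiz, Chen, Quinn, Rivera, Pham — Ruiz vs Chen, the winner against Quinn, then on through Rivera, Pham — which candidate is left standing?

Pham

Round 1: Ruiz vs Chen — 9–2, Ruiz advances.
Round 2: Ruiz vs Quinn — 8–3, Ruiz advances.
Round 3: Ruiz vs Rivera — 6–5, Ruiz advances.
Round 4: Ruiz vs Pham — 4–7, Pham advances.
Pham survives the agenda.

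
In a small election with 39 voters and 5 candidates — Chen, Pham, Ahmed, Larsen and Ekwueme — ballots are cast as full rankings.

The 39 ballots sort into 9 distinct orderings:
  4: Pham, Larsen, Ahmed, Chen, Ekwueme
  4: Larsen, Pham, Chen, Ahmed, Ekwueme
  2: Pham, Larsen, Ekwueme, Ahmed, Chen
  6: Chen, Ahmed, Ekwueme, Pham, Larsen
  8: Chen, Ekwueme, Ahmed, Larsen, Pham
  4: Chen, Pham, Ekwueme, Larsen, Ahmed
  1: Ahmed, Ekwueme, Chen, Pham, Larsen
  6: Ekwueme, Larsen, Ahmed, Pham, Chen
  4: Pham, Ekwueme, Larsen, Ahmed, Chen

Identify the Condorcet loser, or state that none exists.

Pairwise majorities:
Chen–Pham: Pham 20–19.
Chen–Ahmed: Chen 22–17.
Chen vs Larsen: 19 to 20, Larsen.
Chen–Ekwueme: Chen 26–13.
Pham vs Ahmed: Ahmed, 21–18.
Pham vs Larsen: Pham wins 21–18.
Pham vs Ekwueme: Ekwueme wins 21–18.
Ahmed–Larsen: Larsen 24–15.
Ahmed vs Ekwueme: Ahmed is ranked higher on 4+4+6+1 = 15 ballots, Ekwueme on 24. Ekwueme wins 24–15.
Larsen vs Ekwueme: Larsen preferred on 4+4+2 = 10 ballots; Ekwueme wins 29–10.
Each candidate has at least one pairwise win (Chen beats Ahmed; Pham beats Chen; Ahmed beats Pham; Larsen beats Chen; Ekwueme beats Pham) — no Condorcet loser.

none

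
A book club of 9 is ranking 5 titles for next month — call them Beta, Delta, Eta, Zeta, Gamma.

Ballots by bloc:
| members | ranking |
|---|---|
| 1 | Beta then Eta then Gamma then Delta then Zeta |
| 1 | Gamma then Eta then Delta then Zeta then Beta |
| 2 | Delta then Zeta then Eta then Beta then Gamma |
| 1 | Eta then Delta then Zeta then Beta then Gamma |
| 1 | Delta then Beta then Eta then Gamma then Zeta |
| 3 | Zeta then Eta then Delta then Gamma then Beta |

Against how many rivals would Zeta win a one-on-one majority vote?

3

Zeta against each rival (9 members):
Zeta vs Beta: Zeta is ranked higher on 1+2+1+3 = 7 ballots, Beta on 2. Zeta wins 7–2.
Zeta vs Delta: 3 for Zeta, 6 for Delta — Delta by 6–3.
Zeta vs Eta: Zeta preferred on 2+3 = 5 ballots; Zeta wins 5–4.
Zeta vs Gamma: Zeta preferred on 2+1+3 = 6 ballots; Zeta wins 6–3.
Zeta beats Beta, Eta, Gamma; loses to Delta — 3 pairwise wins.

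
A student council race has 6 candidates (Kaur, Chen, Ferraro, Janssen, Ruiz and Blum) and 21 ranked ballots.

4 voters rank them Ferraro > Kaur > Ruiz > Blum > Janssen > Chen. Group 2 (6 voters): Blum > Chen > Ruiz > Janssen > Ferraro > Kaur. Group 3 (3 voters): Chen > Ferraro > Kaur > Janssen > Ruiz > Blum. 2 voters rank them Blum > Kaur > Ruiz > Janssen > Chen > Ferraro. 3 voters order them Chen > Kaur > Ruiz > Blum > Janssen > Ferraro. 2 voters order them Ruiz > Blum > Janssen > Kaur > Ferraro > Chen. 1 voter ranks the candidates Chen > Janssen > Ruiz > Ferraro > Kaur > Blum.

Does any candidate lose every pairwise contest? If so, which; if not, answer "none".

Pairwise majorities:
Kaur vs Chen: Chen wins 13–8.
Kaur vs Ferraro: Ferraro, 14–7.
Kaur–Janssen: Kaur 12–9.
Kaur–Ruiz: Kaur 12–9.
Kaur–Blum: Kaur 11–10.
Chen–Ferraro: Chen 15–6.
Chen vs Janssen: 13 to 8, Chen.
Chen vs Ruiz: 6+3+3+1 = 13 for Chen, 8 for Ruiz — Chen by 13–8.
Chen vs Blum: 3+3+1 = 7 for Chen, 14 for Blum — Blum by 14–7.
Ferraro vs Janssen: 4+3 = 7 for Ferraro, 14 for Janssen — Janssen by 14–7.
Ferraro vs Ruiz: Ferraro preferred on 4+3 = 7 ballots; Ruiz wins 14–7.
Ferraro vs Blum: Blum, 13–8.
Janssen–Ruiz: Ruiz 17–4.
Janssen vs Blum: Janssen is ranked higher on 3+1 = 4 ballots, Blum on 17. Blum wins 17–4.
Ruiz–Blum: Ruiz 13–8.
Every candidate wins at least one matchup (Kaur beats Janssen; Chen beats Kaur; Ferraro beats Kaur; Janssen beats Ferraro; Ruiz beats Ferraro; Blum beats Chen), so there is no Condorcet loser.

none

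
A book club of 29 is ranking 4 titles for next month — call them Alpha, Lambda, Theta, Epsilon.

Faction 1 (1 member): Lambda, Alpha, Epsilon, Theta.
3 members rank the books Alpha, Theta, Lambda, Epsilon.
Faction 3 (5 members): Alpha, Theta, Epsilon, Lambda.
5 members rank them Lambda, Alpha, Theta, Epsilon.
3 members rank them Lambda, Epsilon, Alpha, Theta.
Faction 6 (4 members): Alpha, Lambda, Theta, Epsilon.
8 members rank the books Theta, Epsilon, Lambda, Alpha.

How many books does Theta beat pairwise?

Theta against each rival (29 members):
Theta vs Alpha: 8 to 21, Alpha.
Theta vs Lambda: 3+5+8 = 16 for Theta, 13 for Lambda — Theta by 16–13.
Theta vs Epsilon: Theta preferred on 3+5+5+4+8 = 25 ballots; Theta wins 25–4.
Theta beats Lambda, Epsilon; loses to Alpha — 2 pairwise wins.

2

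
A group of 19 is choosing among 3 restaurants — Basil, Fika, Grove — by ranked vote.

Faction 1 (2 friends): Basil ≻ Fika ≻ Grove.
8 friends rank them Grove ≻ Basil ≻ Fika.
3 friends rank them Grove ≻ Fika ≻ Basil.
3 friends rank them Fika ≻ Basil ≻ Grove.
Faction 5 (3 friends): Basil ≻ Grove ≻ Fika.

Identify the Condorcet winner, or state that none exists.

Grove

Check each pair by majority over 19 ballots:
Basil–Fika: Basil 13–6.
Basil–Grove: Grove 11–8.
Fika vs Grove: Grove wins 14–5.
Grove wins every pairwise contest, so Grove is the Condorcet winner.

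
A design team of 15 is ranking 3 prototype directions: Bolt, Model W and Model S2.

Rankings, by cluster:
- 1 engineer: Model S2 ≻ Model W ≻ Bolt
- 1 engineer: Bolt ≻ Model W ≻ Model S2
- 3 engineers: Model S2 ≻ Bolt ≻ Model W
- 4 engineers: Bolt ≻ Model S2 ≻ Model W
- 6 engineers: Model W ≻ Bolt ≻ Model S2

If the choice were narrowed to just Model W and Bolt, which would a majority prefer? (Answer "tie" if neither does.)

Ballots ranking Model W above Bolt: 1 + 6 = 7.
Ballots ranking Bolt above Model W: 15 − 7 = 8.
Bolt wins the head-to-head 8–7.

Bolt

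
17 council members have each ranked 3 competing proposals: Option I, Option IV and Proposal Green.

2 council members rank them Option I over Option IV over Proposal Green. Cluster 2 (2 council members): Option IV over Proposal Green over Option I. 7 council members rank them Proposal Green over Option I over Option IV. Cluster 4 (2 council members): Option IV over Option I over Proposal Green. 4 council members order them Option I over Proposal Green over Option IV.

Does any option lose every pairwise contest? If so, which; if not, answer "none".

Head-to-head results (17 council members):
Option I vs Option IV: Option I, 13–4.
Option I vs Proposal Green: Proposal Green, 9–8.
Option IV vs Proposal Green: 2+2+2 = 6 for Option IV, 11 for Proposal Green — Proposal Green by 11–6.
Option IV loses to every other option — it is the Condorcet loser.

Option IV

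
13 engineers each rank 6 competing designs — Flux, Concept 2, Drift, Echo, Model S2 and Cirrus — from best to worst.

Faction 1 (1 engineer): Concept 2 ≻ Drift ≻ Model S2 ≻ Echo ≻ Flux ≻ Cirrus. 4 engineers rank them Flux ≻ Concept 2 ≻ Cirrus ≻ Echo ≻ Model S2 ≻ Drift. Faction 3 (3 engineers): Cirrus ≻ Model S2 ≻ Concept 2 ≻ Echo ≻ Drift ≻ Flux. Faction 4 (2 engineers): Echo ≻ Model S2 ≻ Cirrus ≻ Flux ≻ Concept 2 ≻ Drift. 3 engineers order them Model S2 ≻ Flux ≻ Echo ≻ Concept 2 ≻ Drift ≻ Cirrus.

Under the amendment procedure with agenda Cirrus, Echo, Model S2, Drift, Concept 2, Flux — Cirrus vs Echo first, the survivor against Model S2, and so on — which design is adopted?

Flux

Round 1: Cirrus vs Echo — 7–6, Cirrus advances.
Round 2: Cirrus vs Model S2 — 7–6, Cirrus advances.
Round 3: Cirrus vs Drift — 9–4, Cirrus advances.
Round 4: Cirrus vs Concept 2 — 5–8, Concept 2 advances.
Round 5: Concept 2 vs Flux — 4–9, Flux advances.
Flux survives the agenda.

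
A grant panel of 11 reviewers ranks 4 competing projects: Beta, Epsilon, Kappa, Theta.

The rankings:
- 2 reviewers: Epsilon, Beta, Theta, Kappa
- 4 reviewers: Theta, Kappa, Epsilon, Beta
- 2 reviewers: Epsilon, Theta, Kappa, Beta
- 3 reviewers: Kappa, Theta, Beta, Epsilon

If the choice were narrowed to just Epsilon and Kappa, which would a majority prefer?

Ballots ranking Epsilon above Kappa: 2 + 2 = 4.
Ballots ranking Kappa above Epsilon: 11 − 4 = 7.
Kappa wins the head-to-head 7–4.

Kappa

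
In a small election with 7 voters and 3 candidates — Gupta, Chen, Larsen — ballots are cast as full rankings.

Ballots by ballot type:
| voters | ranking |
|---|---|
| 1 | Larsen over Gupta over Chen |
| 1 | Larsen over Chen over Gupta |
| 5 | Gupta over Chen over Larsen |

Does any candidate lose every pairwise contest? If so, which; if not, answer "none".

Pairwise majorities:
Gupta–Chen: Gupta 6–1.
Gupta vs Larsen: Gupta, 5–2.
Chen vs Larsen: 5 for Chen, 2 for Larsen — Chen by 5–2.
Larsen is beaten in every head-to-head and is the Condorcet loser.

Larsen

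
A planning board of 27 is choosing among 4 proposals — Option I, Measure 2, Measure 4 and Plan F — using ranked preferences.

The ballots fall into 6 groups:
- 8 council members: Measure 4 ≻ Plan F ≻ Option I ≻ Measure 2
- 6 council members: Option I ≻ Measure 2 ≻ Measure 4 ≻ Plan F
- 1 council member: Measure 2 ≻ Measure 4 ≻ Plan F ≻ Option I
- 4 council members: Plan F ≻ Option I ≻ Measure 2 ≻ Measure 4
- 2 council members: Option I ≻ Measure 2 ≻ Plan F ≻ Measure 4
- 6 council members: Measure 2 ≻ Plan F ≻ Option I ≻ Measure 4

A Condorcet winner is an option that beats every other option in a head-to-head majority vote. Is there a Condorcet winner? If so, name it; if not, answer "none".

Pairwise majorities:
Option I vs Measure 2: Option I, 20–7.
Option I–Measure 4: Option I 18–9.
Option I vs Plan F: Plan F, 19–8.
Measure 2 vs Measure 4: Measure 2 wins 19–8.
Measure 2 vs Plan F: Measure 2, 15–12.
Measure 4–Plan F: Measure 4 15–12.
Every option loses at least once (Option I loses to Plan F; Measure 2 loses to Option I; Measure 4 loses to Option I; Plan F loses to Measure 2). The majority relation contains the cycle Option I beats Measure 2 beats Plan F beats Option I, so there is no Condorcet winner.

none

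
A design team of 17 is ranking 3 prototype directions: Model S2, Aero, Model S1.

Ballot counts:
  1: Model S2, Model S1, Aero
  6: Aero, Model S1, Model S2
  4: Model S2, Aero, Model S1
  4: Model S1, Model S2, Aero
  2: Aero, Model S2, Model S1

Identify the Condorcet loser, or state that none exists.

none

Head-to-head results (17 engineers):
Model S2 vs Aero: 1+4+4 = 9 for Model S2, 8 for Aero — Model S2 by 9–8.
Model S2 vs Model S1: Model S1 wins 10–7.
Aero vs Model S1: Aero, 12–5.
No design is winless: Model S2 beats Aero; Aero beats Model S1; Model S1 beats Model S2. There is no Condorcet loser.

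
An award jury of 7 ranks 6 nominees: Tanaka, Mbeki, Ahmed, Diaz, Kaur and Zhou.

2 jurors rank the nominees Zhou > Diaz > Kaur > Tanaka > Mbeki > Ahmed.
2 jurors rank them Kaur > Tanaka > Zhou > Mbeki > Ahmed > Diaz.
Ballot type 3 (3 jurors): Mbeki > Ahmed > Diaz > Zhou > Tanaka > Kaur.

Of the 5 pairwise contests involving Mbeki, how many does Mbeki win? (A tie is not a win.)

2

Mbeki against each rival (7 jurors):
Mbeki vs Tanaka: Tanaka wins 4–3.
Mbeki vs Ahmed: 2+2+3 = 7 for Mbeki, 0 for Ahmed — Mbeki by 7–0.
Mbeki vs Diaz: 5 to 2, Mbeki.
Mbeki vs Kaur: 3 for Mbeki, 4 for Kaur — Kaur by 4–3.
Mbeki vs Zhou: 3 to 4, Zhou.
Mbeki beats Ahmed, Diaz; loses to Tanaka, Kaur, Zhou — 2 pairwise wins.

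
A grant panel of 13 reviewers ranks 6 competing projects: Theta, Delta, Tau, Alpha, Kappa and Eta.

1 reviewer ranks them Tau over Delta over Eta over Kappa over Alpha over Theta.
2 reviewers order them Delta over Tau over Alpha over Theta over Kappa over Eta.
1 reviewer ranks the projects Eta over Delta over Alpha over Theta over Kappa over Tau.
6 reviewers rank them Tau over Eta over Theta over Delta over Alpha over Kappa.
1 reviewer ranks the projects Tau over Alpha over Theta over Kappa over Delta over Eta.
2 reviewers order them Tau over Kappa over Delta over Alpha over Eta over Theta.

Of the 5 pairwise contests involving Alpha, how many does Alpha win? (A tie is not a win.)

Alpha against each rival (13 reviewers):
Alpha vs Theta: Alpha, 7–6.
Alpha vs Delta: 1 for Alpha, 12 for Delta — Delta by 12–1.
Alpha–Tau: Tau 12–1.
Alpha vs Kappa: Alpha is ranked higher on 2+1+6+1 = 10 ballots, Kappa on 3. Alpha wins 10–3.
Alpha vs Eta: Eta, 8–5.
Alpha beats Theta, Kappa; loses to Delta, Tau, Eta — 2 pairwise wins.

2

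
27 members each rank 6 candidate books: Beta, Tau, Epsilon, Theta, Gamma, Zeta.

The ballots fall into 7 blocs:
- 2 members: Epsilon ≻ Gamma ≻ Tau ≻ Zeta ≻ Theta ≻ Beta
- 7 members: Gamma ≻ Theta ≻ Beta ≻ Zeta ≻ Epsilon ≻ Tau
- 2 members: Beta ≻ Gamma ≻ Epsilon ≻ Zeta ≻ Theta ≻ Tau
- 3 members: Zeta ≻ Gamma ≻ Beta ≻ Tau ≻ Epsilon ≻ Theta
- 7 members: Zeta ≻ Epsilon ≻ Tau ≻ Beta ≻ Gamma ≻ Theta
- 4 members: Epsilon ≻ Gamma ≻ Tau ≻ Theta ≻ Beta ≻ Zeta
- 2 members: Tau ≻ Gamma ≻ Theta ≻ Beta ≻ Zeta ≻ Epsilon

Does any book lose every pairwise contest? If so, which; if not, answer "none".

Pairwise majorities:
Beta vs Tau: Beta preferred on 7+2+3 = 12 ballots; Tau wins 15–12.
Beta vs Epsilon: Beta, 14–13.
Beta vs Theta: Theta wins 15–12.
Beta vs Gamma: Gamma, 18–9.
Beta–Zeta: Beta 15–12.
Tau vs Epsilon: Tau is ranked higher on 3+2 = 5 ballots, Epsilon on 22. Epsilon wins 22–5.
Tau vs Theta: Tau wins 18–9.
Tau vs Gamma: Gamma wins 18–9.
Tau vs Zeta: 2+4+2 = 8 for Tau, 19 for Zeta — Zeta by 19–8.
Epsilon vs Theta: Epsilon preferred on 2+2+3+7+4 = 18 ballots; Epsilon wins 18–9.
Epsilon vs Gamma: Gamma, 14–13.
Epsilon vs Zeta: 8 to 19, Zeta.
Theta–Gamma: Gamma 27–0.
Theta vs Zeta: Theta is ranked higher on 7+4+2 = 13 ballots, Zeta on 14. Zeta wins 14–13.
Gamma vs Zeta: Gamma, 17–10.
Each book has at least one pairwise win (Beta beats Epsilon; Tau beats Beta; Epsilon beats Tau; Theta beats Beta; Gamma beats Beta; Zeta beats Tau) — no Condorcet loser.

none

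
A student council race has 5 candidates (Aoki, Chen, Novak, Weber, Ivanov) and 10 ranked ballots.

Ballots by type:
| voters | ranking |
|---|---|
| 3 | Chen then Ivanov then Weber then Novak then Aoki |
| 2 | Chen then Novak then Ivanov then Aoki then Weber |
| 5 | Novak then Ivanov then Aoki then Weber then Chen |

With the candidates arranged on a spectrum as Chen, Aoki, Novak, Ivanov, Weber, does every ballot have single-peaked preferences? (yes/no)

no

Axis positions: Chen=1, Aoki=2, Novak=3, Ivanov=4, Weber=5.
Type 1: ranking walks positions 1-4-5-3-2; Ivanov is ranked above Aoki even though Aoki lies between Ivanov and the peak Chen on the axis — preferences dip and rise again. Not single-peaked.
Type 2: ranking walks positions 1-3-4-2-5; Novak is ranked above Aoki even though Aoki lies between Novak and the peak Chen on the axis — preferences dip and rise again. Not single-peaked.
Type 3 (peak Novak at position 3): ranking walks positions 3-4-2-5-1, expanding outward from the peak — single-peaked.
Type 1 violates single-peakedness, so the profile is not single-peaked on this axis.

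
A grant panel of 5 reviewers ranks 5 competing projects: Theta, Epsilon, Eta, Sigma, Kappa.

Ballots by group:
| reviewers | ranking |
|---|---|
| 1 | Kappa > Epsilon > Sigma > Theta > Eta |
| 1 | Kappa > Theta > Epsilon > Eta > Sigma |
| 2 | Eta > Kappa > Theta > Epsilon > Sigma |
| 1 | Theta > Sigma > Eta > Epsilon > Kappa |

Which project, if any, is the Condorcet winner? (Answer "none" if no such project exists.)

none

Pairwise majorities:
Theta vs Epsilon: Theta, 4–1.
Theta vs Eta: Theta wins 3–2.
Theta vs Sigma: Theta wins 4–1.
Theta vs Kappa: Kappa, 4–1.
Epsilon vs Eta: Eta wins 3–2.
Epsilon vs Sigma: Epsilon wins 4–1.
Epsilon vs Kappa: Kappa, 4–1.
Eta vs Sigma: Eta wins 3–2.
Eta vs Kappa: Eta wins 3–2.
Sigma vs Kappa: Kappa wins 4–1.
Each project drops at least one matchup (Theta loses to Kappa; Epsilon loses to Theta; Eta loses to Theta; Sigma loses to Theta; Kappa loses to Eta); the cycle Theta → Eta → Kappa → Theta rules out a Condorcet winner.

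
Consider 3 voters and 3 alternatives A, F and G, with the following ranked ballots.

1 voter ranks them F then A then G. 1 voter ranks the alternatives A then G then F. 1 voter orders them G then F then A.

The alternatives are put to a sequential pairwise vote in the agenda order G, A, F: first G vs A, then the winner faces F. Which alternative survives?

F

Round 1: G vs A — 1–2, A advances.
Round 2: A vs F — 1–2, F advances.
F survives the agenda.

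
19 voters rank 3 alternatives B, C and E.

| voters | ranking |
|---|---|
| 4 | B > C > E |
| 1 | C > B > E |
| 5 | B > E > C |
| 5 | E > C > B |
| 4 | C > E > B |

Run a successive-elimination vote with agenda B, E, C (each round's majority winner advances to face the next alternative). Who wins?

Round 1: B vs E — 10–9, B advances.
Round 2: B vs C — 9–10, C advances.
C survives the agenda.

C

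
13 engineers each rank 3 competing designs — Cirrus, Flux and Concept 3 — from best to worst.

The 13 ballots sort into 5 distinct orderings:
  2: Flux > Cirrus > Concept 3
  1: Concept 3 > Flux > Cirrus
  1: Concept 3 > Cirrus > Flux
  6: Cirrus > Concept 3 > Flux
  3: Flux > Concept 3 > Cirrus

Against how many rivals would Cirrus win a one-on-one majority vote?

2

Cirrus against each rival (13 engineers):
Cirrus vs Flux: Cirrus, 7–6.
Cirrus vs Concept 3: Cirrus, 8–5.
Cirrus beats Flux, Concept 3 — 2 pairwise wins.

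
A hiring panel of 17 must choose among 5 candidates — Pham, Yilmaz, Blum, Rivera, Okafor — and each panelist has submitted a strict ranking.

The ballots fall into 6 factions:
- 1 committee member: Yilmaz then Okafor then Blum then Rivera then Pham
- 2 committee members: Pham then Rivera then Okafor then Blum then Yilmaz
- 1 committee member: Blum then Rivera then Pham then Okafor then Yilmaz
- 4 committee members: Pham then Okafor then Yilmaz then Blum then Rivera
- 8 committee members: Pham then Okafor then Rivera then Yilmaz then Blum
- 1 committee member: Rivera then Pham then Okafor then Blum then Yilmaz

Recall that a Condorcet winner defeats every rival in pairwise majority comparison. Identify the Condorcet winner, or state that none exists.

Pham

Check each pair by majority over 17 ballots:
Pham vs Yilmaz: Pham wins 16–1.
Pham vs Blum: Pham preferred on 2+4+8+1 = 15 ballots; Pham wins 15–2.
Pham vs Rivera: 2+4+8 = 14 for Pham, 3 for Rivera — Pham by 14–3.
Pham vs Okafor: 16 to 1, Pham.
Yilmaz vs Blum: 1+4+8 = 13 for Yilmaz, 4 for Blum — Yilmaz by 13–4.
Yilmaz vs Rivera: 1+4 = 5 for Yilmaz, 12 for Rivera — Rivera by 12–5.
Yilmaz vs Okafor: Yilmaz is ranked higher on 1 ballot, Okafor on 16. Okafor wins 16–1.
Blum vs Rivera: Rivera wins 11–6.
Blum vs Okafor: Blum preferred on 1 ballot; Okafor wins 16–1.
Rivera–Okafor: Okafor 13–4.
Only Pham has no losses; Pham is the Condorcet winner.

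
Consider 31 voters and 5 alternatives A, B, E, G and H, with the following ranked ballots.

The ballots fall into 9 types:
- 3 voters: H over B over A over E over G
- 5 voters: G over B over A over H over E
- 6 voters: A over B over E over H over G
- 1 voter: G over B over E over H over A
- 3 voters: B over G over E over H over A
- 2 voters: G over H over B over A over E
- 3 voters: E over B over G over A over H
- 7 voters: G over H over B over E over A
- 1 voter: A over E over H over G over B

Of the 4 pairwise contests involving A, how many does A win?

1

A against each rival (31 voters):
A vs B: A preferred on 6+1 = 7 ballots; B wins 24–7.
A vs E: A wins 17–14.
A–G: G 21–10.
A vs H: H wins 16–15.
A beats E; loses to B, G, H — 1 pairwise win.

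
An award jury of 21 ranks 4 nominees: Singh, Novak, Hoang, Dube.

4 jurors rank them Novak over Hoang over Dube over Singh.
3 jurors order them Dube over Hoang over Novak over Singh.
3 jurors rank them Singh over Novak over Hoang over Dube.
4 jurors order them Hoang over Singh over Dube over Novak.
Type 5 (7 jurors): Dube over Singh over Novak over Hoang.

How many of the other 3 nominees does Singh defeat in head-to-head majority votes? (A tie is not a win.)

Singh against each rival (21 jurors):
Singh vs Novak: Singh preferred on 3+4+7 = 14 ballots; Singh wins 14–7.
Singh vs Hoang: Hoang wins 11–10.
Singh vs Dube: Singh preferred on 3+4 = 7 ballots; Dube wins 14–7.
Singh beats Novak; loses to Hoang, Dube — 1 pairwise win.

1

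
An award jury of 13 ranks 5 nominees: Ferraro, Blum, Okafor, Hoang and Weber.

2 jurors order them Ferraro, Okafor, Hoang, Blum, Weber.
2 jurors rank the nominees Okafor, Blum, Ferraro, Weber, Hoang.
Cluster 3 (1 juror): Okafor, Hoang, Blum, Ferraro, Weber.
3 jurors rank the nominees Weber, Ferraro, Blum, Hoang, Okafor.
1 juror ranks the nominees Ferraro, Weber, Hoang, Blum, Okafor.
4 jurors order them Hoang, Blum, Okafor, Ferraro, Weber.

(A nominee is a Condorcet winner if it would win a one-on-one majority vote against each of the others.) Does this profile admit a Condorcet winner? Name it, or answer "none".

Pairwise majorities:
Ferraro–Blum: Blum 7–6.
Ferraro vs Okafor: Ferraro is ranked higher on 2+3+1 = 6 ballots, Okafor on 7. Okafor wins 7–6.
Ferraro vs Hoang: Ferraro wins 8–5.
Ferraro vs Weber: Ferraro is ranked higher on 2+2+1+1+4 = 10 ballots, Weber on 3. Ferraro wins 10–3.
Blum vs Okafor: Blum, 8–5.
Blum vs Hoang: Blum is ranked higher on 2+3 = 5 ballots, Hoang on 8. Hoang wins 8–5.
Blum vs Weber: Blum preferred on 2+2+1+4 = 9 ballots; Blum wins 9–4.
Okafor vs Hoang: Hoang, 8–5.
Okafor vs Weber: Okafor preferred on 2+2+1+4 = 9 ballots; Okafor wins 9–4.
Hoang–Weber: Hoang 7–6.
Each nominee drops at least one matchup (Ferraro loses to Blum; Blum loses to Hoang; Okafor loses to Blum; Hoang loses to Ferraro; Weber loses to Ferraro); the cycle Ferraro beats Hoang beats Blum beats Ferraro rules out a Condorcet winner.

none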